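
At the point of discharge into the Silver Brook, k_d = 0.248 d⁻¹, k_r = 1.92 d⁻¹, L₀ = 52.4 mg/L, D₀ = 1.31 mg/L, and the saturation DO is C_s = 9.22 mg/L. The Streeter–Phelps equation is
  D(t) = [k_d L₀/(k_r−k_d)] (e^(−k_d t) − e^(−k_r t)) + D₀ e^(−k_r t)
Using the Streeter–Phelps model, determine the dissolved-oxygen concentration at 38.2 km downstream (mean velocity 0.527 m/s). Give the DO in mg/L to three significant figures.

Travel time t = x/v = 38.2 km / (0.527 m/s) = 38200 m / 0.527 m/s = 72490 s = 0.8390 d.
k_d L₀/(k_r−k_d) = 0.248×52.4/(1.92−0.248) = 13.00/1.672 = 7.772 mg/L.
e^(−k_d t) = e^(−0.248×0.8390) = 0.8122; e^(−k_r t) = e^(−1.92×0.8390) = 0.1997.
D = 7.772 × (0.8122 − 0.1997) + 1.31 × 0.1997 = 4.760 + 0.2616 = 5.022 mg/L.
DO = C_s − D = 9.22 − 5.022 = 4.198 mg/L.

DO ≈ 4.20 mg/L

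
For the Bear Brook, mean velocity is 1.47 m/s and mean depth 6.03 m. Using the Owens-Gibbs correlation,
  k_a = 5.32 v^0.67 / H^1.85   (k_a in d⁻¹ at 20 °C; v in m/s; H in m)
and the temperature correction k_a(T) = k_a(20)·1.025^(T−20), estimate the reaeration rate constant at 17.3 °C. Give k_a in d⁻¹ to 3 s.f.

k_a ≈ 0.232 d⁻¹

k_a(20) = 5.32 × 1.47^0.67 / 6.03^1.85 = 5.32 × 1.295 / 27.77 = 0.2480 d⁻¹.
k_a(17.3) = 0.2480 × 1.025^(17.3−20) = 0.2480 × 0.9355 = 0.2320 d⁻¹.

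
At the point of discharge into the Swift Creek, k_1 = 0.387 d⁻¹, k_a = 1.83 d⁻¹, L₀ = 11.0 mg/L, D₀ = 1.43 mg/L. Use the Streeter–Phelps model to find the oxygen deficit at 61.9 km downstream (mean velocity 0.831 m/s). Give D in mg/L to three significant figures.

D ≈ 1.80 mg/L

Travel time t = x/v = 61.9 km / (0.831 m/s) = 61900 m / 0.831 m/s = 74490 s = 0.8621 d.
k_1 L₀/(k_a−k_1) = 0.387×11.0/(1.83−0.387) = 4.257/1.443 = 2.950 mg/L.
e^(−k_1 t) = e^(−0.387×0.8621) = 0.7163; e^(−k_a t) = e^(−1.83×0.8621) = 0.2064.
D = 2.950 × (0.7163 − 0.2064) + 1.43 × 0.2064 = 1.504 + 0.2952 = 1.799 mg/L.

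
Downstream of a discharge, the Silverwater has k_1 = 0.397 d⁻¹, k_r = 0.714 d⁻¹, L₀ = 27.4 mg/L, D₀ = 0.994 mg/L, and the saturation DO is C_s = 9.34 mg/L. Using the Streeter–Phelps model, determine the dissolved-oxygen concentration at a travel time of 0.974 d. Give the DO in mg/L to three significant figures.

k_1 L₀/(k_r−k_1) = 0.397×27.4/(0.714−0.397) = 10.88/0.3170 = 34.31 mg/L.
e^(−k_1 t) = e^(−0.397×0.9740) = 0.6793; e^(−k_r t) = e^(−0.714×0.9740) = 0.4989.
D = 34.31 × (0.6793 − 0.4989) + 0.994 × 0.4989 = 6.192 + 0.4959 = 6.688 mg/L.
DO = C_s − D = 9.34 − 6.688 = 2.652 mg/L.

DO ≈ 2.65 mg/L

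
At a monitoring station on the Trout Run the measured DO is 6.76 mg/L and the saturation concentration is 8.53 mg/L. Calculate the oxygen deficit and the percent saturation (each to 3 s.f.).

D = C_s − C = 8.53 − 6.76 = 1.77 mg/L.
% saturation = 6.76/8.53 × 100 = 79.2 %.

D ≈ 1.77 mg/L; 79.2 % saturation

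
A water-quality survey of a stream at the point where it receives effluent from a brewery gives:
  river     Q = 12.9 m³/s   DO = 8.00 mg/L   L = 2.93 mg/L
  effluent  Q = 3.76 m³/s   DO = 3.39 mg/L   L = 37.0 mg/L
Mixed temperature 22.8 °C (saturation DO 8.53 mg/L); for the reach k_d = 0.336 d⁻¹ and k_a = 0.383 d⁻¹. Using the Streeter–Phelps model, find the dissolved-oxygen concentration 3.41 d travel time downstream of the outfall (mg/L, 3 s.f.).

DO ≈ 4.53 mg/L

Mixed DO = (12.9×8.00 + 3.76×3.39)/(12.9+3.76) = 115.9/16.66 = 6.960 mg/L.
Mixed L₀ = (12.9×2.93 + 3.76×37.0)/(16.66) = 176.9/16.66 = 10.62 mg/L.
Initial deficit D₀ = C_s − DO₀ = 8.53 − 6.960 = 1.570 mg/L.
D(3.41) = [0.336×10.62/(0.383−0.336)](e^(−0.336×3.41) − e^(−0.383×3.41)) + 1.570 e^(−0.383×3.41)
= 75.92 × (0.3180 − 0.2709) + 1.570 × 0.2709 = 4.000 mg/L.
DO = 8.53 − 4.000 = 4.530 mg/L.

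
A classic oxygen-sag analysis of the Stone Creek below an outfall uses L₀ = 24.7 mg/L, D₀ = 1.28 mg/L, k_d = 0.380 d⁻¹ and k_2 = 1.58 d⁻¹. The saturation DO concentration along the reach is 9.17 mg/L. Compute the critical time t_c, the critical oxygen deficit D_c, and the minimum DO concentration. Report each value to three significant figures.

t_c ≈ 1.04 d; D_c ≈ 4.00 mg/L; min DO ≈ 5.17 mg/L

t_c = [1/(k_2−k_d)] ln[(k_2/k_d)(1 − D₀(k_2−k_d)/(k_d L₀))]
= [1/(1.58−0.380)] ln[(1.58/0.380)(1 − 1.28×1.200/(0.380×24.7))]
= (1/1.200) ln[4.158 × 0.8364] = 0.8333 × ln(3.477) = 0.8333 × 1.246 = 1.039 d.
D_c = (k_d/k_2) L₀ e^(−k_d t_c) = (0.380/1.58) × 24.7 × e^(−0.380×1.039) = 0.2405 × 24.7 × 0.6739 = 4.003 mg/L.
Minimum DO = C_s − D_c = 9.17 − 4.003 = 5.167 mg/L.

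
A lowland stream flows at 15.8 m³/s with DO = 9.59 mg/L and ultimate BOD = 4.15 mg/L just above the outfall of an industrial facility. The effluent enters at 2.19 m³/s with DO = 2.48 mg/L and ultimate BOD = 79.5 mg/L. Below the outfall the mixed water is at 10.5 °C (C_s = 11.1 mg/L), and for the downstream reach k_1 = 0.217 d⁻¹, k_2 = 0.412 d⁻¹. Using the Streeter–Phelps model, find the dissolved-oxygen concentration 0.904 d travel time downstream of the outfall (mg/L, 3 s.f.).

DO ≈ 7.49 mg/L

Mixed DO = (15.8×9.59 + 2.19×2.48)/(15.8+2.19) = 157.0/17.99 = 8.724 mg/L.
Mixed L₀ = (15.8×4.15 + 2.19×79.5)/(17.99) = 239.7/17.99 = 13.32 mg/L.
Initial deficit D₀ = C_s − DO₀ = 11.1 − 8.724 = 2.376 mg/L.
D(0.904) = [0.217×13.32/(0.412−0.217)](e^(−0.217×0.904) − e^(−0.412×0.904)) + 2.376 e^(−0.412×0.904)
= 14.83 × (0.8219 − 0.6890) + 2.376 × 0.6890 = 3.606 mg/L.
DO = 11.1 − 3.606 = 7.494 mg/L.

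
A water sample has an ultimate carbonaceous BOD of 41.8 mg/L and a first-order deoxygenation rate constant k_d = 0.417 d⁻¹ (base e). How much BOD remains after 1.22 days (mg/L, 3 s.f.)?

L_t = L₀ e^(−k_d t) = 41.8 × e^(−0.417×1.22) = 41.8 × 0.6013 = 25.13 mg/L.

L ≈ 25.1 mg/L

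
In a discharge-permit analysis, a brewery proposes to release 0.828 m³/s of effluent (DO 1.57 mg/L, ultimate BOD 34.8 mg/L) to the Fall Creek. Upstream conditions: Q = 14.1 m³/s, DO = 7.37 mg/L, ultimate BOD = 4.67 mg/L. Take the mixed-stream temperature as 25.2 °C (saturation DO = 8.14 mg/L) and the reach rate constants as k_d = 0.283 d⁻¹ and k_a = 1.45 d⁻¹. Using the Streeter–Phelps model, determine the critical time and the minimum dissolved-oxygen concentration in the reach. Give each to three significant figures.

Mixed DO = (14.1×7.37 + 0.828×1.57)/(14.1+0.828) = 105.2/14.93 = 7.048 mg/L.
Mixed L₀ = (14.1×4.67 + 0.828×34.8)/(14.93) = 94.66/14.93 = 6.341 mg/L.
Initial deficit D₀ = C_s − DO₀ = 8.14 − 7.048 = 1.092 mg/L.
t_c = (1/1.167) ln[(1.45/0.283)(1 − 1.092×1.167/(0.283×6.341))] = 0.8569 × ln(1.486) = 0.3395 d.
D_c = (0.283/1.45) × 6.341 × e^(−0.283×0.3395) = 0.1952 × 6.341 × 0.9084 = 1.124 mg/L.
Minimum DO = 8.14 − 1.124 = 7.016 mg/L.

t_c ≈ 0.340 d; minimum DO ≈ 7.02 mg/L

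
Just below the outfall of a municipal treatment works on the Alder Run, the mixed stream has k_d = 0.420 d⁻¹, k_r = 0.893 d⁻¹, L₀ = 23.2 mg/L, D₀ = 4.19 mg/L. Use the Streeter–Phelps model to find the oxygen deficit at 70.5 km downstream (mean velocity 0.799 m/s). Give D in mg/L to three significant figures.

Travel time t = x/v = 70.5 km / (0.799 m/s) = 70500 m / 0.799 m/s = 88240 s = 1.021 d.
k_d L₀/(k_r−k_d) = 0.420×23.2/(0.893−0.420) = 9.744/0.4730 = 20.60 mg/L.
e^(−k_d t) = e^(−0.420×1.021) = 0.6512; e^(−k_r t) = e^(−0.893×1.021) = 0.4017.
D = 20.60 × (0.6512 − 0.4017) + 4.19 × 0.4017 = 5.139 + 1.683 = 6.823 mg/L.

D ≈ 6.82 mg/L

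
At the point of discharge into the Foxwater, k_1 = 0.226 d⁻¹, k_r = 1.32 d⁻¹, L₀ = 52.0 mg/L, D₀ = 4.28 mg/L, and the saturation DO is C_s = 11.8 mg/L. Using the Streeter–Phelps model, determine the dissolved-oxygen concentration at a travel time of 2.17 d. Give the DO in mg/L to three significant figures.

k_1 L₀/(k_r−k_1) = 0.226×52.0/(1.32−0.226) = 11.75/1.094 = 10.74 mg/L.
e^(−k_1 t) = e^(−0.226×2.170) = 0.6124; e^(−k_r t) = e^(−1.32×2.170) = 0.05702.
D = 10.74 × (0.6124 − 0.05702) + 4.28 × 0.05702 = 5.966 + 0.2440 = 6.210 mg/L.
DO = C_s − D = 11.8 − 6.210 = 5.590 mg/L.

DO ≈ 5.59 mg/L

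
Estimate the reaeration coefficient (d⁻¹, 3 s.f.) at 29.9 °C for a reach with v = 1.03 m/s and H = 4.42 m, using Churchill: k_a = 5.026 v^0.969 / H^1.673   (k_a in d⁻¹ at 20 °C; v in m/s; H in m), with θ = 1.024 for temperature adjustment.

k_a(20) = 5.026 × 1.03^0.969 / 4.42^1.673 = 5.026 × 1.029 / 12.02 = 0.4304 d⁻¹.
k_a(29.9) = 0.4304 × 1.024^(29.9−20) = 0.4304 × 1.265 = 0.5443 d⁻¹.

k_a ≈ 0.544 d⁻¹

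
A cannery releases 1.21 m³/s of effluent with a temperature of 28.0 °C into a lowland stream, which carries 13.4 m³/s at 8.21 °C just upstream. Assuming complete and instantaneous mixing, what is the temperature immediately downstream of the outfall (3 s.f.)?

Flow-weighted mixing: C = (Q_r C_r + Q_w C_w)/(Q_r + Q_w)
= (13.4×8.21 + 1.21×28.0)/(13.4 + 1.21) = 143.9/14.61 = 9.849 °C.

9.85 °C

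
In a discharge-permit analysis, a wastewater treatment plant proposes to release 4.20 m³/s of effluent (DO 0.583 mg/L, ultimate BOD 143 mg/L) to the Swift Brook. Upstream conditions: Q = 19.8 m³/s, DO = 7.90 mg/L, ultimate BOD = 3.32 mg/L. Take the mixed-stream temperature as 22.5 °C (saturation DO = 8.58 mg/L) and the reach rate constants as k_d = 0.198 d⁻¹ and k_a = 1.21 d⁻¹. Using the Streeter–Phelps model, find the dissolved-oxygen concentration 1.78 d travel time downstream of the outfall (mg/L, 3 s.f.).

Mixed DO = (19.8×7.90 + 4.20×0.583)/(19.8+4.20) = 158.9/24.00 = 6.620 mg/L.
Mixed L₀ = (19.8×3.32 + 4.20×143)/(24.00) = 666.3/24.00 = 27.76 mg/L.
Initial deficit D₀ = C_s − DO₀ = 8.58 − 6.620 = 1.960 mg/L.
D(1.78) = [0.198×27.76/(1.21−0.198)](e^(−0.198×1.78) − e^(−1.21×1.78)) + 1.960 e^(−1.21×1.78)
= 5.432 × (0.7030 − 0.1160) + 1.960 × 0.1160 = 3.416 mg/L.
DO = 8.58 − 3.416 = 5.164 mg/L.

DO ≈ 5.16 mg/L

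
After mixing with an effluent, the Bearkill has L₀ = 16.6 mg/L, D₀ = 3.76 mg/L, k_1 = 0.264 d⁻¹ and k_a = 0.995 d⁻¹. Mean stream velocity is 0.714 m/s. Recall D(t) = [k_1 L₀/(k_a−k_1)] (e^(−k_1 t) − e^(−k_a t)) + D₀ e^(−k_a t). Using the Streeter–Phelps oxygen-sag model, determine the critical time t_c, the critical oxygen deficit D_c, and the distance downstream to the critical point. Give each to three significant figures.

t_c = [1/(k_a−k_1)] ln[(k_a/k_1)(1 − D₀(k_a−k_1)/(k_1 L₀))]
= [1/(0.995−0.264)] ln[(0.995/0.264)(1 − 3.76×0.7310/(0.264×16.6))]
= (1/0.7310) ln[3.769 × 0.3728] = 1.368 × ln(1.405) = 1.368 × 0.3401 = 0.4653 d.
L(t_c) = L₀ e^(−k_1 t_c) = 16.6 × 0.8844 = 14.68 mg/L, and at the critical point k_a D_c = k_1 L, so D_c = (0.264/0.995) × 14.68 = 3.895 mg/L.
x_c = v t_c = 0.714 m/s × 0.4653 d × 86400 s/d = 28700 m ≈ 28.7 km.

t_c ≈ 0.465 d; D_c ≈ 3.90 mg/L; x_c ≈ 28.7 km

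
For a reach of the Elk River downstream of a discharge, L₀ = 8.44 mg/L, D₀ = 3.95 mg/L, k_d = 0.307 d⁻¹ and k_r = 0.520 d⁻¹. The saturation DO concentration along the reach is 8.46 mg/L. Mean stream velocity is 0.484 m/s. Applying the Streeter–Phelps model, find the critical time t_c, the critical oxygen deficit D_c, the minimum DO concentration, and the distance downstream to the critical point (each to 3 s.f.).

With k_r/k_d = 1.694 and 1 − D₀(k_r−k_d)/(k_d L₀) = 0.6753,
t_c = ln(1.694 × 0.6753) / (0.520 − 0.307) = ln(1.144) / 0.2130 = 0.1344/0.2130 = 0.6308 d.
D_c = (k_d/k_r) L₀ e^(−k_d t_c) = (0.307/0.520) × 8.44 × e^(−0.307×0.6308) = 0.5904 × 8.44 × 0.8239 = 4.106 mg/L.
Minimum DO = C_s − D_c = 8.46 − 4.106 = 4.354 mg/L.
x_c = v t_c = 0.484 m/s × 0.6308 d × 86400 s/d = 26380 m ≈ 26.4 km.

t_c ≈ 0.631 d; D_c ≈ 4.11 mg/L; min DO ≈ 4.35 mg/L; x_c ≈ 26.4 km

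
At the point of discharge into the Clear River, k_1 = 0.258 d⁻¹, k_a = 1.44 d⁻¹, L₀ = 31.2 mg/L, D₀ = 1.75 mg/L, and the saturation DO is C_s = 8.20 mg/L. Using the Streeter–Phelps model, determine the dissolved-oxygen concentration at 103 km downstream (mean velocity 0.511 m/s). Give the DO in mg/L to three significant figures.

Travel time t = x/v = 103 km / (0.511 m/s) = 103000 m / 0.511 m/s = 201600 s = 2.333 d.
k_1 L₀/(k_a−k_1) = 0.258×31.2/(1.44−0.258) = 8.050/1.182 = 6.810 mg/L.
e^(−k_1 t) = e^(−0.258×2.333) = 0.5478; e^(−k_a t) = e^(−1.44×2.333) = 0.03476.
D = 6.810 × (0.5478 − 0.03476) + 1.75 × 0.03476 = 3.494 + 0.06082 = 3.555 mg/L.
DO = C_s − D = 8.20 − 3.555 = 4.645 mg/L.

DO ≈ 4.65 mg/L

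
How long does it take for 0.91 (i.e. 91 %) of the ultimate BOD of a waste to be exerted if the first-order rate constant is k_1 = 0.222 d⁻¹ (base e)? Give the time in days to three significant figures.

y/L₀ = 1 − e^(−k_1 t) = 0.91 ⇒ e^(−k_1 t) = 0.0900
t = −ln(0.0900) / 0.222 = 2.408 / 0.222 = 10.85 d.

t ≈ 10.8 d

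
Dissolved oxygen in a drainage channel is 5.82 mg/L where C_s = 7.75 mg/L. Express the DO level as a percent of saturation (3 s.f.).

75.1 % saturation

% saturation = C/C_s × 100 = 5.82/7.75 × 100 = 75.1 %.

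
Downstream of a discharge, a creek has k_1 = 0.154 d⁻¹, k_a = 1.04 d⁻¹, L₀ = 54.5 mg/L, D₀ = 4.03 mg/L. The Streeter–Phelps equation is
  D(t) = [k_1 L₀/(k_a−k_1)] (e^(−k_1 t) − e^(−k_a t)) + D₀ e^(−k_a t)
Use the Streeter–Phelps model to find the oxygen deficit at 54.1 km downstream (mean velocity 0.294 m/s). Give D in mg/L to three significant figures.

Travel time t = x/v = 54.1 km / (0.294 m/s) = 54100 m / 0.294 m/s = 184000 s = 2.130 d.
k_1 L₀/(k_a−k_1) = 0.154×54.5/(1.04−0.154) = 8.393/0.8860 = 9.473 mg/L.
e^(−k_1 t) = e^(−0.154×2.130) = 0.7204; e^(−k_a t) = e^(−1.04×2.130) = 0.1092.
D = 9.473 × (0.7204 − 0.1092) + 4.03 × 0.1092 = 5.790 + 0.4399 = 6.230 mg/L.

D ≈ 6.23 mg/L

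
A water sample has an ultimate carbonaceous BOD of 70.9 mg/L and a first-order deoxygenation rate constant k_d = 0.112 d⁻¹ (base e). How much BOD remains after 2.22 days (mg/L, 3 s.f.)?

L ≈ 55.3 mg/L

L_t = L₀ e^(−k_d t) = 70.9 × e^(−0.112×2.22) = 70.9 × 0.7799 = 55.29 mg/L.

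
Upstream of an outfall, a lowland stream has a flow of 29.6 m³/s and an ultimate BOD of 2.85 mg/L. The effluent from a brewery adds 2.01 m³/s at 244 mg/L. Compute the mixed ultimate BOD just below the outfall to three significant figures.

Flow-weighted mixing: C = (Q_r C_r + Q_w C_w)/(Q_r + Q_w)
= (29.6×2.85 + 2.01×244)/(29.6 + 2.01) = 574.8/31.61 = 18.18 mg/L.

18.2 mg/L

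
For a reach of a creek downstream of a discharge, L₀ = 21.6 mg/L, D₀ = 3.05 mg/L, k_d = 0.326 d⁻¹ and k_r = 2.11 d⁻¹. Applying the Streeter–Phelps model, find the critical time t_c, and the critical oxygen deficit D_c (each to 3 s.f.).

At the critical point dD/dt = 0, so k_d L₀ e^(−k_d t) = k_r D. Substituting D(t) from the Streeter–Phelps equation and solving for t gives
t_c = ln[(k_r/k_d)(1 − D₀(k_r−k_d)/(k_d L₀))] / (k_r−k_d).
Here k_r−k_d = 1.784 d⁻¹ and 1 − D₀(k_r−k_d)/(k_d L₀) = 1 − 3.05×1.784/(0.326×21.6) = 0.2273, so
t_c = ln(6.472 × 0.2273) / 1.784 = 0.3860 / 1.784 = 0.2163 d.
L(t_c) = L₀ e^(−k_d t_c) = 21.6 × 0.9319 = 20.13 mg/L, and at the critical point k_r D_c = k_d L, so D_c = (0.326/2.11) × 20.13 = 3.110 mg/L.

t_c ≈ 0.216 d; D_c ≈ 3.11 mg/L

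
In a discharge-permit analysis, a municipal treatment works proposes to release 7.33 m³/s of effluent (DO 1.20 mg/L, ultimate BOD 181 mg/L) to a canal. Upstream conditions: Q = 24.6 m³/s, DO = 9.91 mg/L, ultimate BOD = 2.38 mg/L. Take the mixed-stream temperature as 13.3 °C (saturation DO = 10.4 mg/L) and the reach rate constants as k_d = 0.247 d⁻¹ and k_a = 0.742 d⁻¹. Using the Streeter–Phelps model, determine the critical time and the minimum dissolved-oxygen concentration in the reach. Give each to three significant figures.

t_c ≈ 1.98 d; minimum DO ≈ 1.53 mg/L

Mixed DO = (24.6×9.91 + 7.33×1.20)/(24.6+7.33) = 252.6/31.93 = 7.910 mg/L.
Mixed L₀ = (24.6×2.38 + 7.33×181)/(31.93) = 1385/31.93 = 43.38 mg/L.
Initial deficit D₀ = C_s − DO₀ = 10.4 − 7.910 = 2.490 mg/L.
t_c = (1/0.4950) ln[(0.742/0.247)(1 − 2.490×0.4950/(0.247×43.38))] = 2.020 × ln(2.659) = 1.975 d.
D_c = (0.247/0.742) × 43.38 × e^(−0.247×1.975) = 0.3329 × 43.38 × 0.6139 = 8.866 mg/L.
Minimum DO = 10.4 − 8.866 = 1.534 mg/L.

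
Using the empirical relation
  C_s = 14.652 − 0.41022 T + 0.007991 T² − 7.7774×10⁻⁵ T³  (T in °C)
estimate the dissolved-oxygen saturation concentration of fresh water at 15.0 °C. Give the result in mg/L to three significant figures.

C_s ≈ 10.0 mg/L

C_s = 14.652 − 0.41022×15.0 + 0.007991×15.0² − 7.7774×10⁻⁵×15.0³ = 10.03 mg/L.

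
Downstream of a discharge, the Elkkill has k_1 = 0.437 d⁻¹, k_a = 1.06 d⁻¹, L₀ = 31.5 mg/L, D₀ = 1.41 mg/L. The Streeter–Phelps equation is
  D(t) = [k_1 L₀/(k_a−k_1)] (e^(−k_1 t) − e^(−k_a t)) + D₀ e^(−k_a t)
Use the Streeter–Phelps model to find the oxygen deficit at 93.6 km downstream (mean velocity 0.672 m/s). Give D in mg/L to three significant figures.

D ≈ 7.18 mg/L

Travel time t = x/v = 93.6 km / (0.672 m/s) = 93600 m / 0.672 m/s = 139300 s = 1.612 d.
k_1 L₀/(k_a−k_1) = 0.437×31.5/(1.06−0.437) = 13.77/0.6230 = 22.10 mg/L.
e^(−k_1 t) = e^(−0.437×1.612) = 0.4944; e^(−k_a t) = e^(−1.06×1.612) = 0.1811.
D = 22.10 × (0.4944 − 0.1811) + 1.41 × 0.1811 = 6.922 + 0.2553 = 7.177 mg/L.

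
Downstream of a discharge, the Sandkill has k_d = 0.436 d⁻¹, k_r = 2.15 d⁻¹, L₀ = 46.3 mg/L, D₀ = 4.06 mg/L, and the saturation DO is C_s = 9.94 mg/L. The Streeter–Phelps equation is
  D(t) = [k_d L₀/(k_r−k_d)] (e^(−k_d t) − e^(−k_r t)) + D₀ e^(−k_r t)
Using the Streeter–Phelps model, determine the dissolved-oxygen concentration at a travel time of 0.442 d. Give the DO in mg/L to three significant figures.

DO ≈ 3.21 mg/L

k_d L₀/(k_r−k_d) = 0.436×46.3/(2.15−0.436) = 20.19/1.714 = 11.78 mg/L.
e^(−k_d t) = e^(−0.436×0.4420) = 0.8247; e^(−k_r t) = e^(−2.15×0.4420) = 0.3866.
D = 11.78 × (0.8247 − 0.3866) + 4.06 × 0.3866 = 5.160 + 1.570 = 6.729 mg/L.
DO = C_s − D = 9.94 − 6.729 = 3.211 mg/L.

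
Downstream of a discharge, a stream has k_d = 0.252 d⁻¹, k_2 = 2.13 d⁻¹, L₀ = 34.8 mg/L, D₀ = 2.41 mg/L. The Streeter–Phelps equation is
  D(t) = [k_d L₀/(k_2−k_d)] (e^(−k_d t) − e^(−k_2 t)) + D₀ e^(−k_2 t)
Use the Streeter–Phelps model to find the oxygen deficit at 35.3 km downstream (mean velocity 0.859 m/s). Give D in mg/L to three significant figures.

Travel time t = x/v = 35.3 km / (0.859 m/s) = 35300 m / 0.859 m/s = 41090 s = 0.4756 d.
k_d L₀/(k_2−k_d) = 0.252×34.8/(2.13−0.252) = 8.770/1.878 = 4.670 mg/L.
e^(−k_d t) = e^(−0.252×0.4756) = 0.8870; e^(−k_2 t) = e^(−2.13×0.4756) = 0.3631.
D = 4.670 × (0.8870 − 0.3631) + 2.41 × 0.3631 = 2.447 + 0.8751 = 3.322 mg/L.

D ≈ 3.32 mg/L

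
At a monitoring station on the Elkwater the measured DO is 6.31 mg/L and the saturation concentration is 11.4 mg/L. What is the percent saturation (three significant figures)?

55.4 % saturation

% saturation = C/C_s × 100 = 6.31/11.4 × 100 = 55.4 %.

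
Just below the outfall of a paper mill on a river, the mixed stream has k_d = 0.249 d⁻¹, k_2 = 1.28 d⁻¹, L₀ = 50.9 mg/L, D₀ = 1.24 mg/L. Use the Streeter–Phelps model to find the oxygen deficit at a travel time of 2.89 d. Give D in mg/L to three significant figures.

D ≈ 5.71 mg/L

k_d L₀/(k_2−k_d) = 0.249×50.9/(1.28−0.249) = 12.67/1.031 = 12.29 mg/L.
e^(−k_d t) = e^(−0.249×2.890) = 0.4869; e^(−k_2 t) = e^(−1.28×2.890) = 0.02474.
D = 12.29 × (0.4869 − 0.02474) + 1.24 × 0.02474 = 5.682 + 0.03068 = 5.712 mg/L.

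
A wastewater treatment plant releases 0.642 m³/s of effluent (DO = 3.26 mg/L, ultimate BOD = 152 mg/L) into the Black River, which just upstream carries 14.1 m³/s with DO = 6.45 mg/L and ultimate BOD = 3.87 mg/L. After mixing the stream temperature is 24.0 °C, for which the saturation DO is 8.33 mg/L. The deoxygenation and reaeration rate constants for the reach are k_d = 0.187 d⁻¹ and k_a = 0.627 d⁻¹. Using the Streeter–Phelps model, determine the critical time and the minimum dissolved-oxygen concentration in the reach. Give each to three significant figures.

t_c ≈ 1.35 d; minimum DO ≈ 5.94 mg/L

Mixed DO = (14.1×6.45 + 0.642×3.26)/(14.1+0.642) = 93.04/14.74 = 6.311 mg/L.
Mixed L₀ = (14.1×3.87 + 0.642×152)/(14.74) = 152.2/14.74 = 10.32 mg/L.
Initial deficit D₀ = C_s − DO₀ = 8.33 − 6.311 = 2.019 mg/L.
t_c = (1/0.4400) ln[(0.627/0.187)(1 − 2.019×0.4400/(0.187×10.32))] = 2.273 × ln(1.810) = 1.348 d.
D_c = (0.187/0.627) × 10.32 × e^(−0.187×1.348) = 0.2982 × 10.32 × 0.7772 = 2.392 mg/L.
Minimum DO = 8.33 − 2.392 = 5.938 mg/L.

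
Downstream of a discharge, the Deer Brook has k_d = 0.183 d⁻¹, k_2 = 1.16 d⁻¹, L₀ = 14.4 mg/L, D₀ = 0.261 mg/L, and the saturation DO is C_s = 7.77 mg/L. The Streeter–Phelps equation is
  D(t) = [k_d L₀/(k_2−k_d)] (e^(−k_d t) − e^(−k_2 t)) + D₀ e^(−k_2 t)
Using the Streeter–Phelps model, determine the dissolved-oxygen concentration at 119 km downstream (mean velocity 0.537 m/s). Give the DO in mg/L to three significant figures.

Travel time t = x/v = 119 km / (0.537 m/s) = 119000 m / 0.537 m/s = 221600 s = 2.565 d.
k_d L₀/(k_2−k_d) = 0.183×14.4/(1.16−0.183) = 2.635/0.9770 = 2.697 mg/L.
e^(−k_d t) = e^(−0.183×2.565) = 0.6254; e^(−k_2 t) = e^(−1.16×2.565) = 0.05104.
D = 2.697 × (0.6254 − 0.05104) + 0.261 × 0.05104 = 1.549 + 0.01332 = 1.563 mg/L.
DO = C_s − D = 7.77 − 1.563 = 6.207 mg/L.

DO ≈ 6.21 mg/L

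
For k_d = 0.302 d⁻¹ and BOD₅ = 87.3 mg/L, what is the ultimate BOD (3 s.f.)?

L₀ ≈ 112 mg/L

BOD₅ = L₀(1 − e^(−5k_d)) ⇒ L₀ = BOD₅ / (1 − e^(−5×0.302))
= 87.3 / (1 − 0.2209) = 87.3 / 0.7791 = 112.1 mg/L.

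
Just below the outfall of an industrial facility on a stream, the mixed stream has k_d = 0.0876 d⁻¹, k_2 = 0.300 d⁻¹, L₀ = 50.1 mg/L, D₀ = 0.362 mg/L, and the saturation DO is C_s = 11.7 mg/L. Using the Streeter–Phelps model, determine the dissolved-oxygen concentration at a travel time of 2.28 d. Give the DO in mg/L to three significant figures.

DO ≈ 5.02 mg/L

k_d L₀/(k_2−k_d) = 0.0876×50.1/(0.300−0.0876) = 4.389/0.2124 = 20.66 mg/L.
e^(−k_d t) = e^(−0.0876×2.280) = 0.8190; e^(−k_2 t) = e^(−0.300×2.280) = 0.5046.
D = 20.66 × (0.8190 − 0.5046) + 0.362 × 0.5046 = 6.496 + 0.1827 = 6.678 mg/L.
DO = C_s − D = 11.7 − 6.678 = 5.022 mg/L.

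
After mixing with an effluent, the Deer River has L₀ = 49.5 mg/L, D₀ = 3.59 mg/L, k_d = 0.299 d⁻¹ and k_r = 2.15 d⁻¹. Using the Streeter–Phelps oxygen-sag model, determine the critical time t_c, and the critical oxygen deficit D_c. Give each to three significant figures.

With k_r/k_d = 7.191 and 1 − D₀(k_r−k_d)/(k_d L₀) = 0.5510,
t_c = ln(7.191 × 0.5510) / (2.15 − 0.299) = ln(3.962) / 1.851 = 1.377/1.851 = 0.7438 d.
L(t_c) = L₀ e^(−k_d t_c) = 49.5 × 0.8006 = 39.63 mg/L, and at the critical point k_r D_c = k_d L, so D_c = (0.299/2.15) × 39.63 = 5.511 mg/L.

t_c ≈ 0.744 d; D_c ≈ 5.51 mg/L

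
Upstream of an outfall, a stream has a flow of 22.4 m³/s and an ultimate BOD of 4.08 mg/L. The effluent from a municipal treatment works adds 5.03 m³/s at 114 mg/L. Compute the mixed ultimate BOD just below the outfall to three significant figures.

Flow-weighted mixing: C = (Q_r C_r + Q_w C_w)/(Q_r + Q_w)
= (22.4×4.08 + 5.03×114)/(22.4 + 5.03) = 664.8/27.43 = 24.24 mg/L.

24.2 mg/L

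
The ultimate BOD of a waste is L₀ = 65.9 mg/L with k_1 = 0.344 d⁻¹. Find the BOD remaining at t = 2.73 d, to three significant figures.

L_t = L₀ e^(−k_1 t) = 65.9 × e^(−0.344×2.73) = 65.9 × 0.3910 = 25.77 mg/L.

L ≈ 25.8 mg/L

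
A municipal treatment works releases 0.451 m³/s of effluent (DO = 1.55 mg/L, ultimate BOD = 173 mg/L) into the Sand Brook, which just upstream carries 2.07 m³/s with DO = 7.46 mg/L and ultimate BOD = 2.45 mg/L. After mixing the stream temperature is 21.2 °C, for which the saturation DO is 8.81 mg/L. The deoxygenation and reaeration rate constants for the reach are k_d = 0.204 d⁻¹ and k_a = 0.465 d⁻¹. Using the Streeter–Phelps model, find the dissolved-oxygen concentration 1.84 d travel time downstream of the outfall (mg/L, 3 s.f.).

Mixed DO = (2.07×7.46 + 0.451×1.55)/(2.07+0.451) = 16.14/2.521 = 6.403 mg/L.
Mixed L₀ = (2.07×2.45 + 0.451×173)/(2.521) = 83.09/2.521 = 32.96 mg/L.
Initial deficit D₀ = C_s − DO₀ = 8.81 − 6.403 = 2.407 mg/L.
D(1.84) = [0.204×32.96/(0.465−0.204)](e^(−0.204×1.84) − e^(−0.465×1.84)) + 2.407 e^(−0.465×1.84)
= 25.76 × (0.6870 − 0.4250) + 2.407 × 0.4250 = 7.773 mg/L.
DO = 8.81 − 7.773 = 1.037 mg/L.

DO ≈ 1.04 mg/L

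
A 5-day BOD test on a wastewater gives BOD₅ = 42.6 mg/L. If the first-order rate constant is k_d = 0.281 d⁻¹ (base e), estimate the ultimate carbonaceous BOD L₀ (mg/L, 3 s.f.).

L₀ ≈ 56.5 mg/L

BOD₅ = L₀(1 − e^(−5k_d)) ⇒ L₀ = BOD₅ / (1 − e^(−5×0.281))
= 42.6 / (1 − 0.2454) = 42.6 / 0.7546 = 56.45 mg/L.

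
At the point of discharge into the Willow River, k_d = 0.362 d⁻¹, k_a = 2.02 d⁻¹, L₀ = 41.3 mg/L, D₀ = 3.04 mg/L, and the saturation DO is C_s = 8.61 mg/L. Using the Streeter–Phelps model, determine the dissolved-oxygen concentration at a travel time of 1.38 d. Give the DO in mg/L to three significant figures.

DO ≈ 3.51 mg/L

k_d L₀/(k_a−k_d) = 0.362×41.3/(2.02−0.362) = 14.95/1.658 = 9.017 mg/L.
e^(−k_d t) = e^(−0.362×1.380) = 0.6068; e^(−k_a t) = e^(−2.02×1.380) = 0.06157.
D = 9.017 × (0.6068 − 0.06157) + 3.04 × 0.06157 = 4.916 + 0.1872 = 5.104 mg/L.
DO = C_s − D = 8.61 − 5.104 = 3.506 mg/L.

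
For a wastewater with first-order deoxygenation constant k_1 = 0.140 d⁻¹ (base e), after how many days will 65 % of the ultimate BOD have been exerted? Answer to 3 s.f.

t ≈ 7.50 d

y/L₀ = 1 − e^(−k_1 t) = 0.65 ⇒ e^(−k_1 t) = 0.350
t = −ln(0.350) / 0.140 = 1.050 / 0.140 = 7.499 d.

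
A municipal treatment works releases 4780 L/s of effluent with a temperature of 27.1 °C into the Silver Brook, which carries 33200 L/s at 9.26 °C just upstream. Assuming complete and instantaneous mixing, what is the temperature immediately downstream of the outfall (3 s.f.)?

Flow-weighted mixing: C = (Q_r C_r + Q_w C_w)/(Q_r + Q_w)
= (33200×9.26 + 4780×27.1)/(33200 + 4780) = 437000/37980 = 11.51 °C.

11.5 °C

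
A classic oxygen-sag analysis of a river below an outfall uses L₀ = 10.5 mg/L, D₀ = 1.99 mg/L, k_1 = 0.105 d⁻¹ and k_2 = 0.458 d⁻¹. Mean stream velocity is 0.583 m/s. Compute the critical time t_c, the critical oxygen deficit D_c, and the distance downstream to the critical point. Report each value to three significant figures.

t_c ≈ 1.30 d; D_c ≈ 2.10 mg/L; x_c ≈ 65.5 km

With k_2/k_1 = 4.362 and 1 − D₀(k_2−k_1)/(k_1 L₀) = 0.3628,
t_c = ln(4.362 × 0.3628) / (0.458 − 0.105) = ln(1.583) / 0.3530 = 0.4591/0.3530 = 1.301 d.
L(t_c) = L₀ e^(−k_1 t_c) = 10.5 × 0.8724 = 9.160 mg/L, and at the critical point k_2 D_c = k_1 L, so D_c = (0.105/0.458) × 9.160 = 2.100 mg/L.
x_c = v t_c = 0.583 m/s × 1.301 d × 86400 s/d = 65510 m ≈ 65.5 km.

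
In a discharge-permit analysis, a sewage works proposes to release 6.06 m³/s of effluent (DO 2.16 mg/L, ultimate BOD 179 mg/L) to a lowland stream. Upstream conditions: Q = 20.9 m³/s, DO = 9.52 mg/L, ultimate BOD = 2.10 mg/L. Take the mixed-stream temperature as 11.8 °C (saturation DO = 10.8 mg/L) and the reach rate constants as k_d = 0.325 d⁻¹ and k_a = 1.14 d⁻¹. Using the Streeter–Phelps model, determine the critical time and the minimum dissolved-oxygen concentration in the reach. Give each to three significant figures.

t_c ≈ 1.30 d; minimum DO ≈ 2.98 mg/L

Mixed DO = (20.9×9.52 + 6.06×2.16)/(20.9+6.06) = 212.1/26.96 = 7.866 mg/L.
Mixed L₀ = (20.9×2.10 + 6.06×179)/(26.96) = 1129/26.96 = 41.86 mg/L.
Initial deficit D₀ = C_s − DO₀ = 10.8 − 7.866 = 2.934 mg/L.
t_c = (1/0.8150) ln[(1.14/0.325)(1 − 2.934×0.8150/(0.325×41.86))] = 1.227 × ln(2.891) = 1.303 d.
D_c = (0.325/1.14) × 41.86 × e^(−0.325×1.303) = 0.2851 × 41.86 × 0.6548 = 7.815 mg/L.
Minimum DO = 10.8 − 7.815 = 2.985 mg/L.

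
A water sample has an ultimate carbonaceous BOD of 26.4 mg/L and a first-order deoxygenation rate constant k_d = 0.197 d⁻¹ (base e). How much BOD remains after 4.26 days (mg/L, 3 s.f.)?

L_t = L₀ e^(−k_d t) = 26.4 × e^(−0.197×4.26) = 26.4 × 0.4320 = 11.41 mg/L.

L ≈ 11.4 mg/L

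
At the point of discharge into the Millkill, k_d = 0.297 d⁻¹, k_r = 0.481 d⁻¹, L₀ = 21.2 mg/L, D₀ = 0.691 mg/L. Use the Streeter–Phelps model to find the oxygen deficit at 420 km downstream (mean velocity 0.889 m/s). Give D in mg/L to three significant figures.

D ≈ 4.33 mg/L

Travel time t = x/v = 420 km / (0.889 m/s) = 420000 m / 0.889 m/s = 472400 s = 5.468 d.
k_d L₀/(k_r−k_d) = 0.297×21.2/(0.481−0.297) = 6.296/0.1840 = 34.22 mg/L.
e^(−k_d t) = e^(−0.297×5.468) = 0.1971; e^(−k_r t) = e^(−0.481×5.468) = 0.07207.
D = 34.22 × (0.1971 − 0.07207) + 0.691 × 0.07207 = 4.279 + 0.04980 = 4.329 mg/L.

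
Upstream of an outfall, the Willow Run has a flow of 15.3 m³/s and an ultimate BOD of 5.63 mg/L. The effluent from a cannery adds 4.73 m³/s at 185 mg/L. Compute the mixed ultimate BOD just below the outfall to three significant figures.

Flow-weighted mixing: C = (Q_r C_r + Q_w C_w)/(Q_r + Q_w)
= (15.3×5.63 + 4.73×185)/(15.3 + 4.73) = 961.2/20.03 = 47.99 mg/L.

48.0 mg/L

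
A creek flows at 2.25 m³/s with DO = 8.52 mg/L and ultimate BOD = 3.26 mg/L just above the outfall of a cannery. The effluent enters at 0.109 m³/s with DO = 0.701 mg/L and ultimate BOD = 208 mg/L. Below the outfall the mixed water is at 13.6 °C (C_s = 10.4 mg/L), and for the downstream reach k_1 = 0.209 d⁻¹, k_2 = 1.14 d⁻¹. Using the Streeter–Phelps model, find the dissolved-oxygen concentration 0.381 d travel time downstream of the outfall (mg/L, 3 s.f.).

Mixed DO = (2.25×8.52 + 0.109×0.701)/(2.25+0.109) = 19.25/2.359 = 8.159 mg/L.
Mixed L₀ = (2.25×3.26 + 0.109×208)/(2.359) = 30.01/2.359 = 12.72 mg/L.
Initial deficit D₀ = C_s − DO₀ = 10.4 − 8.159 = 2.241 mg/L.
D(0.381) = [0.209×12.72/(1.14−0.209)](e^(−0.209×0.381) − e^(−1.14×0.381)) + 2.241 e^(−1.14×0.381)
= 2.856 × (0.9235 − 0.6477) + 2.241 × 0.6477 = 2.239 mg/L.
DO = 10.4 − 2.239 = 8.161 mg/L.

DO ≈ 8.16 mg/L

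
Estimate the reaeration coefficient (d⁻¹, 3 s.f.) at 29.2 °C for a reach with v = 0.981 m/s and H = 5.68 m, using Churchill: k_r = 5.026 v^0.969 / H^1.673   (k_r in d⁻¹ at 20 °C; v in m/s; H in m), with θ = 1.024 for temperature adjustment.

k_r ≈ 0.336 d⁻¹

k_r(20) = 5.026 × 0.981^0.969 / 5.68^1.673 = 5.026 × 0.9816 / 18.28 = 0.2699 d⁻¹.
k_r(29.2) = 0.2699 × 1.024^(29.2−20) = 0.2699 × 1.244 = 0.3356 d⁻¹.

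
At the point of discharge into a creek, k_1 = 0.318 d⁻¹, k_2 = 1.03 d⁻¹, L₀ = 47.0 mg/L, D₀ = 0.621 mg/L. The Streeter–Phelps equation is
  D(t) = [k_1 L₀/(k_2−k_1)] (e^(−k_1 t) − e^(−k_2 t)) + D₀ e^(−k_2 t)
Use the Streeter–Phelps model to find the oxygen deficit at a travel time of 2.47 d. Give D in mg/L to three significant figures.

k_1 L₀/(k_2−k_1) = 0.318×47.0/(1.03−0.318) = 14.95/0.7120 = 20.99 mg/L.
e^(−k_1 t) = e^(−0.318×2.470) = 0.4559; e^(−k_2 t) = e^(−1.03×2.470) = 0.07854.
D = 20.99 × (0.4559 − 0.07854) + 0.621 × 0.07854 = 7.922 + 0.04878 = 7.970 mg/L.

D ≈ 7.97 mg/L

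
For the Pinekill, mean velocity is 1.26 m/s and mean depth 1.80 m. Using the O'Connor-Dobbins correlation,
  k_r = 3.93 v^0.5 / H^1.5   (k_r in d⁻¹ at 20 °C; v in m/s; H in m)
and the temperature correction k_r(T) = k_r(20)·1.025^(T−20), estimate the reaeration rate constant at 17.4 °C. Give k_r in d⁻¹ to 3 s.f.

k_r ≈ 1.71 d⁻¹

k_r(20) = 3.93 × 1.26^0.5 / 1.80^1.5 = 3.93 × 1.122 / 2.415 = 1.827 d⁻¹.
k_r(17.4) = 1.827 × 1.025^(17.4−20) = 1.827 × 0.9378 = 1.713 d⁻¹.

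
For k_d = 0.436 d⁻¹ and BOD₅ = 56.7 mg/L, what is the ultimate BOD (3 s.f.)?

L₀ ≈ 63.9 mg/L

BOD₅ = L₀(1 − e^(−5k_d)) ⇒ L₀ = BOD₅ / (1 − e^(−5×0.436))
= 56.7 / (1 − 0.1130) = 56.7 / 0.8870 = 63.93 mg/L.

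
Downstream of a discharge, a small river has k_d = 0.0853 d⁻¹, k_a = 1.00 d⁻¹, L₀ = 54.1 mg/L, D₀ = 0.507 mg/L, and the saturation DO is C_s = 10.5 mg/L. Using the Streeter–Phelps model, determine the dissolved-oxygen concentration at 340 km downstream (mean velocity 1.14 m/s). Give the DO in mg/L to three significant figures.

Travel time t = x/v = 340 km / (1.14 m/s) = 340000 m / 1.14 m/s = 298200 s = 3.452 d.
k_d L₀/(k_a−k_d) = 0.0853×54.1/(1.00−0.0853) = 4.615/0.9147 = 5.045 mg/L.
e^(−k_d t) = e^(−0.0853×3.452) = 0.7449; e^(−k_a t) = e^(−1.00×3.452) = 0.03168.
D = 5.045 × (0.7449 − 0.03168) + 0.507 × 0.03168 = 3.598 + 0.01606 = 3.615 mg/L.
DO = C_s − D = 10.5 − 3.615 = 6.885 mg/L.

DO ≈ 6.89 mg/L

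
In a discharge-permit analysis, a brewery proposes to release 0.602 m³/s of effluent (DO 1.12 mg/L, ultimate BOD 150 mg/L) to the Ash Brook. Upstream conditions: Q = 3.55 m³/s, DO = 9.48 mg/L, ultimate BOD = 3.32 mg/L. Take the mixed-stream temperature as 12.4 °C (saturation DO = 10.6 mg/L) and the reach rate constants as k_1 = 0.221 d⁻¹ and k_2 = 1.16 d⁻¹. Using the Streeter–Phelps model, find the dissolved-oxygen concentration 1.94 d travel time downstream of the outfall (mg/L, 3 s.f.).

DO ≈ 7.19 mg/L

Mixed DO = (3.55×9.48 + 0.602×1.12)/(3.55+0.602) = 34.33/4.152 = 8.268 mg/L.
Mixed L₀ = (3.55×3.32 + 0.602×150)/(4.152) = 102.1/4.152 = 24.59 mg/L.
Initial deficit D₀ = C_s − DO₀ = 10.6 − 8.268 = 2.332 mg/L.
D(1.94) = [0.221×24.59/(1.16−0.221)](e^(−0.221×1.94) − e^(−1.16×1.94)) + 2.332 e^(−1.16×1.94)
= 5.787 × (0.6513 − 0.1054) + 2.332 × 0.1054 = 3.405 mg/L.
DO = 10.6 − 3.405 = 7.195 mg/L.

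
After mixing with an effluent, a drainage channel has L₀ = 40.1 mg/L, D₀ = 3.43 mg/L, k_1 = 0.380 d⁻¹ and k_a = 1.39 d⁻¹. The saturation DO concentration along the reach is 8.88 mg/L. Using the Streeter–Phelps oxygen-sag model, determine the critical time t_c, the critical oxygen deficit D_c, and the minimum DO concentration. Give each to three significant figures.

t_c = [1/(k_a−k_1)] ln[(k_a/k_1)(1 − D₀(k_a−k_1)/(k_1 L₀))]
= [1/(1.39−0.380)] ln[(1.39/0.380)(1 − 3.43×1.010/(0.380×40.1))]
= (1/1.010) ln[3.658 × 0.7727] = 0.9901 × ln(2.826) = 0.9901 × 1.039 = 1.029 d.
D_c = (k_1/k_a) L₀ e^(−k_1 t_c) = (0.380/1.39) × 40.1 × e^(−0.380×1.029) = 0.2734 × 40.1 × 0.6764 = 7.416 mg/L.
Minimum DO = C_s − D_c = 8.88 − 7.416 = 1.464 mg/L.

t_c ≈ 1.03 d; D_c ≈ 7.42 mg/L; min DO ≈ 1.46 mg/L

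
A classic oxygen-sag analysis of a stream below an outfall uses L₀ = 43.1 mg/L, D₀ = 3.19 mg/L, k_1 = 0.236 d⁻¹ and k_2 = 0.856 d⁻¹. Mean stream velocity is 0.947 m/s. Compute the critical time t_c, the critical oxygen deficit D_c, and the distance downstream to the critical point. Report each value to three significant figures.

t_c ≈ 1.73 d; D_c ≈ 7.90 mg/L; x_c ≈ 141 km

t_c = [1/(k_2−k_1)] ln[(k_2/k_1)(1 − D₀(k_2−k_1)/(k_1 L₀))]
= [1/(0.856−0.236)] ln[(0.856/0.236)(1 − 3.19×0.6200/(0.236×43.1))]
= (1/0.6200) ln[3.627 × 0.8056] = 1.613 × ln(2.922) = 1.613 × 1.072 = 1.729 d.
D_c = (k_1/k_2) L₀ e^(−k_1 t_c) = (0.236/0.856) × 43.1 × e^(−0.236×1.729) = 0.2757 × 43.1 × 0.6649 = 7.901 mg/L.
x_c = v t_c = 0.947 m/s × 1.729 d × 86400 s/d = 141500 m ≈ 141 km.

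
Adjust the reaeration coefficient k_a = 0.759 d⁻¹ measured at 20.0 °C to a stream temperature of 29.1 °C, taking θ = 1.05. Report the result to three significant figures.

k_a(T₂) = k_a(T₁) · θ^(T₂−T₁) = 0.759 × 1.05^(29.1−20.0)
= 0.759 × 1.05^9.10 = 0.759 × 1.559 = 1.183 d⁻¹.

k_a ≈ 1.18 d⁻¹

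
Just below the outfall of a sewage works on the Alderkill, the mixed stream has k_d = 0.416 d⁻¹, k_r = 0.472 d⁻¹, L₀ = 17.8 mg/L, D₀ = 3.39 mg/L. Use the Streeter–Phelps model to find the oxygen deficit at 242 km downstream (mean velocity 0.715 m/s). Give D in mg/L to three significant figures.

D ≈ 5.64 mg/L

Travel time t = x/v = 242 km / (0.715 m/s) = 242000 m / 0.715 m/s = 338500 s = 3.917 d.
k_d L₀/(k_r−k_d) = 0.416×17.8/(0.472−0.416) = 7.405/0.05600 = 132.2 mg/L.
e^(−k_d t) = e^(−0.416×3.917) = 0.1960; e^(−k_r t) = e^(−0.472×3.917) = 0.1574.
D = 132.2 × (0.1960 − 0.1574) + 3.39 × 0.1574 = 5.105 + 0.5336 = 5.639 mg/L.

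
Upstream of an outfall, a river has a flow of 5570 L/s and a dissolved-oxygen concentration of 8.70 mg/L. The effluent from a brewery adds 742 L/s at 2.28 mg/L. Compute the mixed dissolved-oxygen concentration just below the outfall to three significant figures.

7.95 mg/L

Flow-weighted mixing: C = (Q_r C_r + Q_w C_w)/(Q_r + Q_w)
= (5570×8.70 + 742×2.28)/(5570 + 742) = 50150/6312 = 7.945 mg/L.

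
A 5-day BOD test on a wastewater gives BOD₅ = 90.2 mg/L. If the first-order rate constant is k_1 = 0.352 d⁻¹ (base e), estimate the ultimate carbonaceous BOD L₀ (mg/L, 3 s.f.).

BOD₅ = L₀(1 − e^(−5k_1)) ⇒ L₀ = BOD₅ / (1 − e^(−5×0.352))
= 90.2 / (1 − 0.1720) = 90.2 / 0.8280 = 108.9 mg/L.

L₀ ≈ 109 mg/L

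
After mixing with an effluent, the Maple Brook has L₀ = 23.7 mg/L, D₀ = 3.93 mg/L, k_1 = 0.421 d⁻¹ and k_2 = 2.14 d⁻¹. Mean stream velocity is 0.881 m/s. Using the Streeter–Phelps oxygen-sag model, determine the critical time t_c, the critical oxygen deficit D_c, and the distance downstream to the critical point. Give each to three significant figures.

At the critical point dD/dt = 0, so k_1 L₀ e^(−k_1 t) = k_2 D. Substituting D(t) from the Streeter–Phelps equation and solving for t gives
t_c = ln[(k_2/k_1)(1 − D₀(k_2−k_1)/(k_1 L₀))] / (k_2−k_1).
Here k_2−k_1 = 1.719 d⁻¹ and 1 − D₀(k_2−k_1)/(k_1 L₀) = 1 − 3.93×1.719/(0.421×23.7) = 0.3229, so
t_c = ln(5.083 × 0.3229) / 1.719 = 0.4956 / 1.719 = 0.2883 d.
D_c = (k_1/k_2) L₀ e^(−k_1 t_c) = (0.421/2.14) × 23.7 × e^(−0.421×0.2883) = 0.1967 × 23.7 × 0.8857 = 4.130 mg/L.
x_c = v t_c = 0.881 m/s × 0.2883 d × 86400 s/d = 21940 m ≈ 21.9 km.

t_c ≈ 0.288 d; D_c ≈ 4.13 mg/L; x_c ≈ 21.9 km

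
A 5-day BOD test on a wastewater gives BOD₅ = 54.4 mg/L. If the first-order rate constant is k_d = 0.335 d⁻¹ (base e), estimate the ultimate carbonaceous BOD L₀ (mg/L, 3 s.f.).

L₀ ≈ 66.9 mg/L

BOD₅ = L₀(1 − e^(−5k_d)) ⇒ L₀ = BOD₅ / (1 − e^(−5×0.335))
= 54.4 / (1 − 0.1873) = 54.4 / 0.8127 = 66.94 mg/L.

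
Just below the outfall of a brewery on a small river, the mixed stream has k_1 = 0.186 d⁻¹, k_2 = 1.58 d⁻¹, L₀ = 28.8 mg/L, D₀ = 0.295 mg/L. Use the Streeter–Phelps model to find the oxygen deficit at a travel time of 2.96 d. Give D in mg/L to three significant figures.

D ≈ 2.18 mg/L

k_1 L₀/(k_2−k_1) = 0.186×28.8/(1.58−0.186) = 5.357/1.394 = 3.843 mg/L.
e^(−k_1 t) = e^(−0.186×2.960) = 0.5766; e^(−k_2 t) = e^(−1.58×2.960) = 0.009309.
D = 3.843 × (0.5766 − 0.009309) + 0.295 × 0.009309 = 2.180 + 0.002746 = 2.183 mg/L.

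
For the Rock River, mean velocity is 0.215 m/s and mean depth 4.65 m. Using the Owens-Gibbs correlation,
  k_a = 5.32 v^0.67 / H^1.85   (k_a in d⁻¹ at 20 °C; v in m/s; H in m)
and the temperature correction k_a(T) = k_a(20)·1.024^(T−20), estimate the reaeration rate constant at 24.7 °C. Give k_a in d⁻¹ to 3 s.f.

k_a ≈ 0.124 d⁻¹

k_a(20) = 5.32 × 0.215^0.67 / 4.65^1.85 = 5.32 × 0.3571 / 17.17 = 0.1106 d⁻¹.
k_a(24.7) = 0.1106 × 1.024^(24.7−20) = 0.1106 × 1.118 = 0.1237 d⁻¹.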